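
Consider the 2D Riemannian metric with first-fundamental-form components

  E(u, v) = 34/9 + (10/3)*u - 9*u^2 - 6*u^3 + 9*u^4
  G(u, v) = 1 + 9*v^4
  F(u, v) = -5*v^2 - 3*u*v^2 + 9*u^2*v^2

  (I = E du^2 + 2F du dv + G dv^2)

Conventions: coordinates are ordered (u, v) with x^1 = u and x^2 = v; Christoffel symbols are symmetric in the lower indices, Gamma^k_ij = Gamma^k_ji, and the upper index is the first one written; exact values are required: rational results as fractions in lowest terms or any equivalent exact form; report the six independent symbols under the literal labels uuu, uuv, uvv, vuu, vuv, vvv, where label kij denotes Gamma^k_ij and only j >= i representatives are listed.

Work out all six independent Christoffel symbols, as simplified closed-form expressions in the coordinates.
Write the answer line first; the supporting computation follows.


Answer: Gamma_uuu = (162*u^3 - 81*u^2 - 81*u + 15)/(81*u^4 - 54*u^3 - 81*u^2 + 30*u + 81*v^4 + 34), Gamma_uuv = 0, Gamma_uvv = (162*u^2*v - 54*u*v - 90*v)/(81*u^4 - 54*u^3 - 81*u^2 + 30*u + 81*v^4 + 34), Gamma_vuu = (162*u*v^2 - 27*v^2)/(81*u^4 - 54*u^3 - 81*u^2 + 30*u + 81*v^4 + 34), Gamma_vuv = 0, Gamma_vvv = 162*v^3/(81*u^4 - 54*u^3 - 81*u^2 + 30*u + 81*v^4 + 34)

E = 34/9 + (10/3)*u - 9*u^2 - 6*u^3 + 9*u^4; F = -5*v^2 - 3*u*v^2 + 9*u^2*v^2; G = 1 + 9*v^4
Gamma^k_ij = (1/2) g^{kl} (d_i g_jl + d_j g_il - d_l g_ij), with g^inv = (1/(EG-F^2)) [[G, -F], [-F, E]]
first partials: E_u = 10/3 - 18*u - 18*u^2 + 36*u^3, E_v = 0, F_u = -3*v^2 + 18*u*v^2, F_v = -10*v - 6*u*v + 18*u^2*v, G_u = 0, G_v = 36*v^3
D = EG - F^2 = 34/9 + (10/3)*u - 9*u^2 - 6*u^3 + 9*v^4 + 9*u^4
expanded: Gamma^u_uu = (G E_u - 2F F_u + F E_v)/(2D), Gamma^u_uv = (G E_v - F G_u)/(2D), Gamma^u_vv = (2G F_v - G G_u - F G_v)/(2D), Gamma^v_uu = (2E F_u - E E_v - F E_u)/(2D), Gamma^v_uv = (E G_u - F E_v)/(2D), Gamma^v_vv = (E G_v - 2F F_v + F G_u)/(2D); substitute and cancel common factors


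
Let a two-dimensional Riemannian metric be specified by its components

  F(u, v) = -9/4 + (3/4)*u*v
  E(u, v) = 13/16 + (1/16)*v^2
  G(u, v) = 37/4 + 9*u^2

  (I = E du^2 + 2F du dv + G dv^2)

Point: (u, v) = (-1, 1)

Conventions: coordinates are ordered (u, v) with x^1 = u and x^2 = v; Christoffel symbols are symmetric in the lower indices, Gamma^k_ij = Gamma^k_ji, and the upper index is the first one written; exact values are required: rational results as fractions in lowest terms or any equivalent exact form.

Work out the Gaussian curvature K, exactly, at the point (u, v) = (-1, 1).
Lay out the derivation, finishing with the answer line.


E = 7/8, F = -3, G = 73/4, EG - F^2 = 223/32 at the point
E_u = 0, E_v = 1/8, F_u = 3/4, F_v = -3/4, G_u = -18, G_v = 0
E_vv = 1/8, F_uv = 3/4, G_uu = 18
Using the Brioschi determinant formula for K from the metric derivatives:
M1 = [[-E_vv/2 + F_uv - G_uu/2, E_u/2, F_u - E_v/2], [F_v - G_u/2, E, F], [G_v/2, F, G]] = [[-133/16, 0, 11/16], [33/4, 7/8, -3], [0, -3, 73/4]]; det M1 = -38371/512
M2 = [[0, E_v/2, G_u/2], [E_v/2, E, F], [G_u/2, F, G]] = [[0, 1/16, -9], [1/16, 7/8, -3], [-9, -3, 73/4]]; det M2 = -69193/1024
det M1 - det M2 = -7549/1024; K = -7549/1024 / (223/32)^2 = -7549/49729

Answer: K = -7549/49729


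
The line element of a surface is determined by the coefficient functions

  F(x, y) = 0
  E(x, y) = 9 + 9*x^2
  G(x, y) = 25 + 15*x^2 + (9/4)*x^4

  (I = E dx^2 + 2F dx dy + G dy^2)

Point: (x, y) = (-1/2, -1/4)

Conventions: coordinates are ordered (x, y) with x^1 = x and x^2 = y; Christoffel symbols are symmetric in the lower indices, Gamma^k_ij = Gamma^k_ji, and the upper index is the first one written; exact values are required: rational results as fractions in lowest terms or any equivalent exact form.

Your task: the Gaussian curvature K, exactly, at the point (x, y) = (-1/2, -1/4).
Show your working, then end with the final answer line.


E = 45/4, F = 0, G = 1849/64, EG - F^2 = 83205/256 at the point
E_x = -9, E_y = 0, F_x = 0, F_y = 0, G_x = -129/8, G_y = 0
E_yy = 0, F_xy = 0, G_xx = 147/4
Brioschi: K = (det M1 - det M2) / (EG - F^2)^2 with the standard first/second-derivative matrices M1, M2.
M1 = [[-E_yy/2 + F_xy - G_xx/2, E_x/2, F_x - E_y/2], [F_y - G_x/2, E, F], [G_y/2, F, G]] = [[-147/8, -9/2, 0], [129/16, 45/4, 0], [0, 0, 1849/64]]; det M1 = -5042223/1024
M2 = [[0, E_y/2, G_x/2], [E_y/2, E, F], [G_x/2, F, G]] = [[0, 0, -129/16], [0, 45/4, 0], [-129/16, 0, 1849/64]]; det M2 = -748845/1024
det M1 - det M2 = -2146689/512; K = -2146689/512 / (83205/256)^2 = -128/3225

Answer: K = -128/3225


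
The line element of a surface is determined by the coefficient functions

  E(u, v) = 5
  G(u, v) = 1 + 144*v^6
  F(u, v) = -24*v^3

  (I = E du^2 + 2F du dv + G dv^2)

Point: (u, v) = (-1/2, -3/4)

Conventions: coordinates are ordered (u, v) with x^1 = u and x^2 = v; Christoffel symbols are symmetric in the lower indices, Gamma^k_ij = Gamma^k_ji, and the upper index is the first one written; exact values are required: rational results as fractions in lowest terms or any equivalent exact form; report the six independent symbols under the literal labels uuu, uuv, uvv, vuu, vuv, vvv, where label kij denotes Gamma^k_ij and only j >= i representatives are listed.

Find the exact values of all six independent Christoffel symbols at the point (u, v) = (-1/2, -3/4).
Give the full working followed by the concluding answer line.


E = 5, F = 81/8, G = 6817/256 at the point
E_u = 0, E_v = 0, F_u = 0, F_v = -81/2, G_u = 0, G_v = -6561/32
EG - F^2 = 7841/256;  g^inv = (256/7841) * [[6817/256, -81/8], [-81/8, 5]]
first-kind symbols [ij,l] = (1/2)(d_i g_jl + d_j g_il - d_l g_ij): [uu,u] = E_u/2 = 0, [uu,v] = F_u - E_v/2 = 0, [uv,u] = E_v/2 = 0, [uv,v] = G_u/2 = 0, [vv,u] = F_v - G_u/2 = -81/2, [vv,v] = G_v/2 = -6561/64
Gamma^u_ij = (G*[ij,u] - F*[ij,v])/(EG - F^2), Gamma^v_ij = (E*[ij,v] - F*[ij,u])/(EG - F^2)

Answer: Gamma_uuu = 0, Gamma_uuv = 0, Gamma_uvv = -10368/7841, Gamma_vuu = 0, Gamma_vuv = 0, Gamma_vvv = -26244/7841


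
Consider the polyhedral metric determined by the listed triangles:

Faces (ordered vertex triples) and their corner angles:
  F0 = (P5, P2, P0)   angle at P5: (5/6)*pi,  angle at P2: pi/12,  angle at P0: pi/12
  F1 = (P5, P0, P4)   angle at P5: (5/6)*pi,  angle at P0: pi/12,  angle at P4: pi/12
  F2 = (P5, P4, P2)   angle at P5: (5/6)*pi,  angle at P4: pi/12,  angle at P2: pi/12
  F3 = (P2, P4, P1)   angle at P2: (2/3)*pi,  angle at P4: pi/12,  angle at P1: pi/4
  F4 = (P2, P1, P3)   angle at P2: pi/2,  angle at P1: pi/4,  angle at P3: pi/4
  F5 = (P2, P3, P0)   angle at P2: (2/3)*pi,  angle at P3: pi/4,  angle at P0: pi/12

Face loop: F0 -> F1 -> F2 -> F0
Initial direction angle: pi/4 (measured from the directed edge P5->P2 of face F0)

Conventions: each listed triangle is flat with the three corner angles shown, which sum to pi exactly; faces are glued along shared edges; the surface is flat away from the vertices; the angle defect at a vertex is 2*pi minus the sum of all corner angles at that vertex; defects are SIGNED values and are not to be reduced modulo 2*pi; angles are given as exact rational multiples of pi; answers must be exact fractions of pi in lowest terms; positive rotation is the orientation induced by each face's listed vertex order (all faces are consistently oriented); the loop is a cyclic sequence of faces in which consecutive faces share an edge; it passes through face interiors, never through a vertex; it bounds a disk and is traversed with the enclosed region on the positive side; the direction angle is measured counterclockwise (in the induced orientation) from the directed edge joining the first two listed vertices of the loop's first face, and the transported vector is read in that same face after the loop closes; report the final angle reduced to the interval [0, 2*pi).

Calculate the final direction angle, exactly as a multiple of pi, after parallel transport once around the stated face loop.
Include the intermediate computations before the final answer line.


enclosed vertex P5: corner angles sum to (5/2)*pi, defect = 2*pi - (5/2)*pi = -pi/2
final direction = starting direction + enclosed defect total, reduced mod 2*pi (induced orientation)
final angle = pi/4 - pi/2 = (7/4)*pi (mod 2*pi)

Answer: final direction angle = (7/4)*pi


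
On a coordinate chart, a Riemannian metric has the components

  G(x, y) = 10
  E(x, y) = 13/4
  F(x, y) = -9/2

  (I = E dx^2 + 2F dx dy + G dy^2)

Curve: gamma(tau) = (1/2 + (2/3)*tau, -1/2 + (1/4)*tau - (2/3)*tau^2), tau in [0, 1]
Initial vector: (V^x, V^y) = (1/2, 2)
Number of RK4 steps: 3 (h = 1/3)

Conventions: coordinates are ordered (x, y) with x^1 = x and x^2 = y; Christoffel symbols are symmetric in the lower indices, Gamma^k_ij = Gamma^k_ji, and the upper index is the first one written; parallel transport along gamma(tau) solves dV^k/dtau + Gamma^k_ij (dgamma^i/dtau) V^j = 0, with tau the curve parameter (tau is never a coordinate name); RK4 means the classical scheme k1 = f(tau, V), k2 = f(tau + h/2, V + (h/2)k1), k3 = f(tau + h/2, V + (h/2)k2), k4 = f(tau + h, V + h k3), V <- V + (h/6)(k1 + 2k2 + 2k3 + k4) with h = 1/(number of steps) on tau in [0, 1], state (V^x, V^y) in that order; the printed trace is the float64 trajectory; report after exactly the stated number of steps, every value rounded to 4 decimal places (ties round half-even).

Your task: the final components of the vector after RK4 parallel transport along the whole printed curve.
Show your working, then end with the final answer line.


gamma'(tau) = (2/3, 1/4 - (4/3)*tau); f(tau, V)^k = -Gamma^k_ij(gamma(tau)) gamma'^i(tau) V^j; h = 1/3; intermediate values shown to 6 dp
curve data and Christoffel symbols at the stage parameters:
  tau = 0.000000: gamma = (0.500000, -0.500000), gamma' = (0.666667, 0.250000); Gamma_xxx = 0.000000, Gamma_xxy = 0.000000, Gamma_xyy = 0.000000, Gamma_yxx = 0.000000, Gamma_yxy = 0.000000, Gamma_yyy = 0.000000
  tau = 0.166667: gamma = (0.611111, -0.476852), gamma' = (0.666667, 0.027778); Gamma_xxx = 0.000000, Gamma_xxy = 0.000000, Gamma_xyy = 0.000000, Gamma_yxx = 0.000000, Gamma_yxy = 0.000000, Gamma_yyy = 0.000000
  tau = 0.333333: gamma = (0.722222, -0.490741), gamma' = (0.666667, -0.194444); Gamma_xxx = 0.000000, Gamma_xxy = 0.000000, Gamma_xyy = 0.000000, Gamma_yxx = 0.000000, Gamma_yxy = 0.000000, Gamma_yyy = 0.000000
  tau = 0.500000: gamma = (0.833333, -0.541667), gamma' = (0.666667, -0.416667); Gamma_xxx = 0.000000, Gamma_xxy = 0.000000, Gamma_xyy = 0.000000, Gamma_yxx = 0.000000, Gamma_yxy = 0.000000, Gamma_yyy = 0.000000
  tau = 0.666667: gamma = (0.944444, -0.629630), gamma' = (0.666667, -0.638889); Gamma_xxx = 0.000000, Gamma_xxy = 0.000000, Gamma_xyy = 0.000000, Gamma_yxx = 0.000000, Gamma_yxy = 0.000000, Gamma_yyy = 0.000000
  tau = 0.833333: gamma = (1.055556, -0.754630), gamma' = (0.666667, -0.861111); Gamma_xxx = 0.000000, Gamma_xxy = 0.000000, Gamma_xyy = 0.000000, Gamma_yxx = 0.000000, Gamma_yxy = 0.000000, Gamma_yyy = 0.000000
  tau = 1.000000: gamma = (1.166667, -0.916667), gamma' = (0.666667, -1.083333); Gamma_xxx = 0.000000, Gamma_xxy = 0.000000, Gamma_xyy = 0.000000, Gamma_yxx = 0.000000, Gamma_yxy = 0.000000, Gamma_yyy = 0.000000
step 0: V^x = 0.5000, V^y = 2.0000
step 1: k1 = (0.000000, 0.000000), k2 = (0.000000, 0.000000), k3 = (0.000000, 0.000000), k4 = (0.000000, 0.000000); V <- V + (h/6)(k1 + 2k2 + 2k3 + k4): V^x = 0.5000, V^y = 2.0000
step 2: k1 = (0.000000, 0.000000), k2 = (0.000000, 0.000000), k3 = (0.000000, 0.000000), k4 = (0.000000, 0.000000); V <- V + (h/6)(k1 + 2k2 + 2k3 + k4): V^x = 0.5000, V^y = 2.0000
step 3: k1 = (0.000000, 0.000000), k2 = (0.000000, 0.000000), k3 = (0.000000, 0.000000), k4 = (0.000000, 0.000000); V <- V + (h/6)(k1 + 2k2 + 2k3 + k4): V^x = 0.5000, V^y = 2.0000

Answer: V^x = 0.5000, V^y = 2.0000


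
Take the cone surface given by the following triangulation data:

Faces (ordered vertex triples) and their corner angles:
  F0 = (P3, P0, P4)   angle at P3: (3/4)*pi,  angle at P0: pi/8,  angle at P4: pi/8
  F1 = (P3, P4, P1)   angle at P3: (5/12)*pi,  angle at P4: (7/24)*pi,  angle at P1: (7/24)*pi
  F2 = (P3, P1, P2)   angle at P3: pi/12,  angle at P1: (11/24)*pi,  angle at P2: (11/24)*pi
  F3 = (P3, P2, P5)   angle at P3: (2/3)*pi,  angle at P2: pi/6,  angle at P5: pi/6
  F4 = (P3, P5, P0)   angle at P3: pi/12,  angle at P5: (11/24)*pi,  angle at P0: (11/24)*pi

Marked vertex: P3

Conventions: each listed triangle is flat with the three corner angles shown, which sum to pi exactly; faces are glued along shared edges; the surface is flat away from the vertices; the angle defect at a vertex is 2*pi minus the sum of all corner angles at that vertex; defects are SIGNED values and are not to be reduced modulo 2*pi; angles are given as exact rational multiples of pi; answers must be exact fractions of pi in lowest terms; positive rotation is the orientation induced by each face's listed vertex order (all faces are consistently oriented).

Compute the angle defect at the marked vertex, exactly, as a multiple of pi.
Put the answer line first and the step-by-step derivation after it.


Answer: defect(P3) = 0

Sum of corner angles at P3: 2*pi
defect = 2*pi - 2*pi


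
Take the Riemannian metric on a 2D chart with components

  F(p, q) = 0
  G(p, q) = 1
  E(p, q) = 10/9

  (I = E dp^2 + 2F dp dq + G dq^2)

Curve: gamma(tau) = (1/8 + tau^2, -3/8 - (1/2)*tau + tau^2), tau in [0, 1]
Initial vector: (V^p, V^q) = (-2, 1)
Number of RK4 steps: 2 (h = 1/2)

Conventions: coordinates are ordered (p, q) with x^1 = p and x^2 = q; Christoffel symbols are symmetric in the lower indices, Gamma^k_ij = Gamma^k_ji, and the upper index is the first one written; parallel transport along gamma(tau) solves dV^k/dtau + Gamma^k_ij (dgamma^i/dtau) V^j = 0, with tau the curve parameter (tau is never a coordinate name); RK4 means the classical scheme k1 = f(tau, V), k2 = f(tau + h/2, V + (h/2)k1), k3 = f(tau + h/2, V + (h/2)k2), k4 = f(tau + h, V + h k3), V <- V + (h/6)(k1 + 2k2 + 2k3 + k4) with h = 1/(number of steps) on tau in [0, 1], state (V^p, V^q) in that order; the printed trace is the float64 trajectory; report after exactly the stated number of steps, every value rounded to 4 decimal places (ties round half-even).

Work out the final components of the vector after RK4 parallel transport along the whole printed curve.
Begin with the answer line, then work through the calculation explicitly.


Answer: V^p = -2.0000, V^q = 1.0000

gamma'(tau) = (2*tau, -1/2 + 2*tau); f(tau, V)^k = -Gamma^k_ij(gamma(tau)) gamma'^i(tau) V^j; h = 1/2; intermediate values shown to 6 dp
curve data and Christoffel symbols at the stage parameters:
  tau = 0.000000: gamma = (0.125000, -0.375000), gamma' = (0.000000, -0.500000); Gamma_ppp = 0.000000, Gamma_ppq = 0.000000, Gamma_pqq = 0.000000, Gamma_qpp = 0.000000, Gamma_qpq = 0.000000, Gamma_qqq = 0.000000
  tau = 0.250000: gamma = (0.187500, -0.437500), gamma' = (0.500000, 0.000000); Gamma_ppp = 0.000000, Gamma_ppq = 0.000000, Gamma_pqq = 0.000000, Gamma_qpp = 0.000000, Gamma_qpq = 0.000000, Gamma_qqq = 0.000000
  tau = 0.500000: gamma = (0.375000, -0.375000), gamma' = (1.000000, 0.500000); Gamma_ppp = 0.000000, Gamma_ppq = 0.000000, Gamma_pqq = 0.000000, Gamma_qpp = 0.000000, Gamma_qpq = 0.000000, Gamma_qqq = 0.000000
  tau = 0.750000: gamma = (0.687500, -0.187500), gamma' = (1.500000, 1.000000); Gamma_ppp = 0.000000, Gamma_ppq = 0.000000, Gamma_pqq = 0.000000, Gamma_qpp = 0.000000, Gamma_qpq = 0.000000, Gamma_qqq = 0.000000
  tau = 1.000000: gamma = (1.125000, 0.125000), gamma' = (2.000000, 1.500000); Gamma_ppp = 0.000000, Gamma_ppq = 0.000000, Gamma_pqq = 0.000000, Gamma_qpp = 0.000000, Gamma_qpq = 0.000000, Gamma_qqq = 0.000000
step 0: V^p = -2.0000, V^q = 1.0000
step 1: k1 = (0.000000, 0.000000), k2 = (0.000000, 0.000000), k3 = (0.000000, 0.000000), k4 = (0.000000, 0.000000); V <- V + (h/6)(k1 + 2k2 + 2k3 + k4): V^p = -2.0000, V^q = 1.0000
step 2: k1 = (0.000000, 0.000000), k2 = (0.000000, 0.000000), k3 = (0.000000, 0.000000), k4 = (0.000000, 0.000000); V <- V + (h/6)(k1 + 2k2 + 2k3 + k4): V^p = -2.0000, V^q = 1.0000


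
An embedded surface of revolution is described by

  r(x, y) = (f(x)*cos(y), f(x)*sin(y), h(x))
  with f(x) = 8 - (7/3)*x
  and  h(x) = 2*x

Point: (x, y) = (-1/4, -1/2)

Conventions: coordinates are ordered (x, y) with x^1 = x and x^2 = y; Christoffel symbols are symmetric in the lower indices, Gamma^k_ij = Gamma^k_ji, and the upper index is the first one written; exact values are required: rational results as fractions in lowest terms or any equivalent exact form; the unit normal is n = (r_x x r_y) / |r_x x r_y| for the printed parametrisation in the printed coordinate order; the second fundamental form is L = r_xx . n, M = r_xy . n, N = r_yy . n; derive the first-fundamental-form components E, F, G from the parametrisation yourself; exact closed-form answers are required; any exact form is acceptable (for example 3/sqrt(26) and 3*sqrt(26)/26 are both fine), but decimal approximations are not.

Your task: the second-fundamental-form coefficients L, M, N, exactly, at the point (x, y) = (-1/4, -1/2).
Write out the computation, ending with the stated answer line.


f = 103/12, f' = -7/3, f'' = 0, h' = 2, h'' = 0
E = 85/9, F = 0, G = 10609/144; answer radicand W^2 = 85/9
unnormalised second-form numerators: l = 0, m = 0, n = 103/6; L = l/sqrt(85/9), and similarly M = m/sqrt(W^2), N = n/sqrt(W^2)

Answer: L = 0, M = 0, N = 103*sqrt(85)/170


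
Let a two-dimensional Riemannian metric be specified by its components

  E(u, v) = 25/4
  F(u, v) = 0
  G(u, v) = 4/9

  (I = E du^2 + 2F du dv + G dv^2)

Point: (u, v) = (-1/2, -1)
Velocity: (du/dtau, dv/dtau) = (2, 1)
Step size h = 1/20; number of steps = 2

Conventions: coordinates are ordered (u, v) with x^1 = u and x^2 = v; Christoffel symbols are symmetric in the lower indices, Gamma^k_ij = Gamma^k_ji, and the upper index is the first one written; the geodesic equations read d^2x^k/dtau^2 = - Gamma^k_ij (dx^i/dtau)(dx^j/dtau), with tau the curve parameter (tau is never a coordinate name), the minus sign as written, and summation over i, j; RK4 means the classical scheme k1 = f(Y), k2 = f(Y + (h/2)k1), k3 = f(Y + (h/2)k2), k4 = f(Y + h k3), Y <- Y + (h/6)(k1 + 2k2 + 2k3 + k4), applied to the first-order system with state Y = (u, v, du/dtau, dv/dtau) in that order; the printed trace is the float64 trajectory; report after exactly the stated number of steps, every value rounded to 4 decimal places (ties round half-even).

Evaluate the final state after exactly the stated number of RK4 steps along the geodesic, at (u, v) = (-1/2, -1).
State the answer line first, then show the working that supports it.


Answer: u = -0.3000, v = -0.9000, du/dtau = 2.0000, dv/dtau = 1.0000

f(Y) = (du/dtau, dv/dtau, -Gamma^u_ij Y'^i Y'^j, -Gamma^v_ij Y'^i Y'^j) with the Gammas evaluated at the stage position; h = 0.050000; intermediate values shown to 6 dp
step 0: u = -0.5000, v = -1.0000, du/dtau = 2.0000, dv/dtau = 1.0000
step 1:
  k1: at (u, v) = (-0.500000, -1.000000), (du/dtau, dv/dtau) = (2.000000, 1.000000); Gamma_uuu = 0.000000, Gamma_uuv = 0.000000, Gamma_uvv = 0.000000, Gamma_vuu = 0.000000, Gamma_vuv = 0.000000, Gamma_vvv = 0.000000; k1 = (2.000000, 1.000000, 0.000000, 0.000000)
  k2: at (u, v) = (-0.450000, -0.975000), (du/dtau, dv/dtau) = (2.000000, 1.000000); Gamma_uuu = 0.000000, Gamma_uuv = 0.000000, Gamma_uvv = 0.000000, Gamma_vuu = 0.000000, Gamma_vuv = 0.000000, Gamma_vvv = 0.000000; k2 = (2.000000, 1.000000, 0.000000, 0.000000)
  k3: at (u, v) = (-0.450000, -0.975000), (du/dtau, dv/dtau) = (2.000000, 1.000000); Gamma_uuu = 0.000000, Gamma_uuv = 0.000000, Gamma_uvv = 0.000000, Gamma_vuu = 0.000000, Gamma_vuv = 0.000000, Gamma_vvv = 0.000000; k3 = (2.000000, 1.000000, 0.000000, 0.000000)
  k4: at (u, v) = (-0.400000, -0.950000), (du/dtau, dv/dtau) = (2.000000, 1.000000); Gamma_uuu = 0.000000, Gamma_uuv = 0.000000, Gamma_uvv = 0.000000, Gamma_vuu = 0.000000, Gamma_vuv = 0.000000, Gamma_vvv = 0.000000; k4 = (2.000000, 1.000000, 0.000000, 0.000000)
  Y <- Y + (h/6)(k1 + 2k2 + 2k3 + k4): u = -0.4000, v = -0.9500, du/dtau = 2.0000, dv/dtau = 1.0000
step 2:
  k1: at (u, v) = (-0.400000, -0.950000), (du/dtau, dv/dtau) = (2.000000, 1.000000); Gamma_uuu = 0.000000, Gamma_uuv = 0.000000, Gamma_uvv = 0.000000, Gamma_vuu = 0.000000, Gamma_vuv = 0.000000, Gamma_vvv = 0.000000; k1 = (2.000000, 1.000000, 0.000000, 0.000000)
  k2: at (u, v) = (-0.350000, -0.925000), (du/dtau, dv/dtau) = (2.000000, 1.000000); Gamma_uuu = 0.000000, Gamma_uuv = 0.000000, Gamma_uvv = 0.000000, Gamma_vuu = 0.000000, Gamma_vuv = 0.000000, Gamma_vvv = 0.000000; k2 = (2.000000, 1.000000, 0.000000, 0.000000)
  k3: at (u, v) = (-0.350000, -0.925000), (du/dtau, dv/dtau) = (2.000000, 1.000000); Gamma_uuu = 0.000000, Gamma_uuv = 0.000000, Gamma_uvv = 0.000000, Gamma_vuu = 0.000000, Gamma_vuv = 0.000000, Gamma_vvv = 0.000000; k3 = (2.000000, 1.000000, 0.000000, 0.000000)
  k4: at (u, v) = (-0.300000, -0.900000), (du/dtau, dv/dtau) = (2.000000, 1.000000); Gamma_uuu = 0.000000, Gamma_uuv = 0.000000, Gamma_uvv = 0.000000, Gamma_vuu = 0.000000, Gamma_vuv = 0.000000, Gamma_vvv = 0.000000; k4 = (2.000000, 1.000000, 0.000000, 0.000000)
  Y <- Y + (h/6)(k1 + 2k2 + 2k3 + k4): u = -0.3000, v = -0.9000, du/dtau = 2.0000, dv/dtau = 1.0000


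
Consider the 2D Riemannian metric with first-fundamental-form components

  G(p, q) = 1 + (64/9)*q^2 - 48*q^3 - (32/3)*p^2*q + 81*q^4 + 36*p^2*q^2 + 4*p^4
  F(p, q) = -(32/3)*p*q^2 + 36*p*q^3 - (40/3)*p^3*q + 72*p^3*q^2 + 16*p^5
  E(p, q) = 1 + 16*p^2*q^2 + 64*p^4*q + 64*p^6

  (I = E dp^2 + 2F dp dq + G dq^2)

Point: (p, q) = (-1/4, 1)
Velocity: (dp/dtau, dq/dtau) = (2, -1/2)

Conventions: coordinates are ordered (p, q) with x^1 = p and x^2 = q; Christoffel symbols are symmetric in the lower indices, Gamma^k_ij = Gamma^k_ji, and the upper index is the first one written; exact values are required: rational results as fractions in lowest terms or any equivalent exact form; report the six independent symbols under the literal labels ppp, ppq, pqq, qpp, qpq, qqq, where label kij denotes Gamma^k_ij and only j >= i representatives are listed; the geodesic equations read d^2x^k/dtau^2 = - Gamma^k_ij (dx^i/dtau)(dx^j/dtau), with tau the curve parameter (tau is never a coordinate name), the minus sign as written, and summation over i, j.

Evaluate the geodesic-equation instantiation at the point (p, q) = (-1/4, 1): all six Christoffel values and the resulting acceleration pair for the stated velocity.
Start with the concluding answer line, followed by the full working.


Answer: Gamma_ppp = -1782/12665, Gamma_ppq = 324/12665, Gamma_pqq = -4968/12665, Gamma_qpp = 2046/2533, Gamma_qpq = -372/2533, Gamma_qqq = 5704/2533; accelerations (d^2p/dtau^2, d^2q/dtau^2) = (9018/12665, -10354/2533)

E = 145/64, F = -465/64, G = 24601/576 at the point
E_p = -99/8, E_q = 9/4, F_p = 1759/48, F_q = -569/24, G_p = -155/12, G_q = 3565/18
EG - F^2 = 12665/288;  g^inv = (288/12665) * [[24601/576, 465/64], [465/64, 145/64]]
first-kind symbols [ij,l] = (1/2)(d_i g_jl + d_j g_il - d_l g_ij): [pp,p] = E_p/2 = -99/16, [pp,q] = F_p - E_q/2 = 1705/48, [pq,p] = E_q/2 = 9/8, [pq,q] = G_p/2 = -155/24, [qq,p] = F_q - G_p/2 = -69/4, [qq,q] = G_q/2 = 3565/36
Gamma^p_ij = (G*[ij,p] - F*[ij,q])/(EG - F^2), Gamma^q_ij = (E*[ij,q] - F*[ij,p])/(EG - F^2)
Gamma_ppp = -1782/12665, Gamma_ppq = 324/12665, Gamma_pqq = -4968/12665, Gamma_qpp = 2046/2533, Gamma_qpq = -372/2533, Gamma_qqq = 5704/2533
d^2p/dtau^2 = -(Gamma_ppp*(2)^2 + 2*Gamma_ppq*(2)*(-1/2) + Gamma_pqq*(-1/2)^2) = 9018/12665
d^2q/dtau^2 = -(Gamma_qpp*(2)^2 + 2*Gamma_qpq*(2)*(-1/2) + Gamma_qqq*(-1/2)^2) = -10354/2533


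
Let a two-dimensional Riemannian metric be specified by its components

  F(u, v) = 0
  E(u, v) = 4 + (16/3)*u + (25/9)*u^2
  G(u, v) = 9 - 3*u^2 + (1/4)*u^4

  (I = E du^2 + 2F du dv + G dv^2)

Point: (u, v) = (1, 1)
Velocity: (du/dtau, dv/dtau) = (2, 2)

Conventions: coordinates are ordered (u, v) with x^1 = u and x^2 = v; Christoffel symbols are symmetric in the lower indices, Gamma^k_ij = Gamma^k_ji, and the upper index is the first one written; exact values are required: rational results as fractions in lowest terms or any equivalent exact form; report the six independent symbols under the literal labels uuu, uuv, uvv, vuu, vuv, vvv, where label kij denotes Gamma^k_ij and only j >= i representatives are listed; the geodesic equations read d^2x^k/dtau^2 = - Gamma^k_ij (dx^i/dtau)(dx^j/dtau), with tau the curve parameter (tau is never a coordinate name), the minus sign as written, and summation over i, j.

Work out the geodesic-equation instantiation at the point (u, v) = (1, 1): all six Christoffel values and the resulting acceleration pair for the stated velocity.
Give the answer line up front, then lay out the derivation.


Answer: Gamma_uuu = 49/109, Gamma_uuv = 0, Gamma_uvv = 45/218, Gamma_vuu = 0, Gamma_vuv = -2/5, Gamma_vvv = 0; accelerations (d^2u/dtau^2, d^2v/dtau^2) = (-286/109, 16/5)

E = 109/9, F = 0, G = 25/4 at the point
E_u = 98/9, E_v = 0, F_u = 0, F_v = 0, G_u = -5, G_v = 0
EG - F^2 = 2725/36;  g^inv = (36/2725) * [[25/4, 0], [0, 109/9]]
first-kind symbols [ij,l] = (1/2)(d_i g_jl + d_j g_il - d_l g_ij): [uu,u] = E_u/2 = 49/9, [uu,v] = F_u - E_v/2 = 0, [uv,u] = E_v/2 = 0, [uv,v] = G_u/2 = -5/2, [vv,u] = F_v - G_u/2 = 5/2, [vv,v] = G_v/2 = 0
Gamma^u_ij = (G*[ij,u] - F*[ij,v])/(EG - F^2), Gamma^v_ij = (E*[ij,v] - F*[ij,u])/(EG - F^2)
Gamma_uuu = 49/109, Gamma_uuv = 0, Gamma_uvv = 45/218, Gamma_vuu = 0, Gamma_vuv = -2/5, Gamma_vvv = 0
d^2u/dtau^2 = -(Gamma_uuu*(2)^2 + 2*Gamma_uuv*(2)*(2) + Gamma_uvv*(2)^2) = -286/109
d^2v/dtau^2 = -(Gamma_vuu*(2)^2 + 2*Gamma_vuv*(2)*(2) + Gamma_vvv*(2)^2) = 16/5


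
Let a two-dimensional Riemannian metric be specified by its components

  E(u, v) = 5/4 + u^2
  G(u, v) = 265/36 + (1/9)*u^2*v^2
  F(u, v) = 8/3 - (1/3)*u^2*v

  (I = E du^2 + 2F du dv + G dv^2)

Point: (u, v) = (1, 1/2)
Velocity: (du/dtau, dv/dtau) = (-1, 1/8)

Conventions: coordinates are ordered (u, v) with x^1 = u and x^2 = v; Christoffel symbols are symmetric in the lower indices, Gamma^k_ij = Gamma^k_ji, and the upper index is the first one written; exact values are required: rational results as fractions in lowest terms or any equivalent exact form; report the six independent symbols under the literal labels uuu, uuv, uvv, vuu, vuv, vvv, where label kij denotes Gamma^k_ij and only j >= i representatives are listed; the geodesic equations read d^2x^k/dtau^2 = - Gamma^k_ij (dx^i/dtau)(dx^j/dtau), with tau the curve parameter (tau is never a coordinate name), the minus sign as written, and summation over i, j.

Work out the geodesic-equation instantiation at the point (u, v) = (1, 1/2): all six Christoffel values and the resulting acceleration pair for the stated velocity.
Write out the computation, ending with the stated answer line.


E = 9/4, F = 5/2, G = 133/18 at the point
E_u = 2, E_v = 0, F_u = -1/3, F_v = -1/3, G_u = 1/18, G_v = 1/9
EG - F^2 = 83/8;  g^inv = (8/83) * [[133/18, -5/2], [-5/2, 9/4]]
first-kind symbols [ij,l] = (1/2)(d_i g_jl + d_j g_il - d_l g_ij): [uu,u] = E_u/2 = 1, [uu,v] = F_u - E_v/2 = -1/3, [uv,u] = E_v/2 = 0, [uv,v] = G_u/2 = 1/36, [vv,u] = F_v - G_u/2 = -13/36, [vv,v] = G_v/2 = 1/18
Gamma^u_ij = (G*[ij,u] - F*[ij,v])/(EG - F^2), Gamma^v_ij = (E*[ij,v] - F*[ij,u])/(EG - F^2)
Gamma_uuu = 592/747, Gamma_uuv = -5/747, Gamma_uvv = -1819/6723, Gamma_vuu = -26/83, Gamma_vuv = 1/166, Gamma_vvv = 74/747
d^2u/dtau^2 = -(Gamma_uuu*(-1)^2 + 2*Gamma_uuv*(-1)*(1/8) + Gamma_uvv*(1/8)^2) = -339893/430272
d^2v/dtau^2 = -(Gamma_vuu*(-1)^2 + 2*Gamma_vuv*(-1)*(1/8) + Gamma_vvv*(1/8)^2) = 7487/23904

Answer: Gamma_uuu = 592/747, Gamma_uuv = -5/747, Gamma_uvv = -1819/6723, Gamma_vuu = -26/83, Gamma_vuv = 1/166, Gamma_vvv = 74/747; accelerations (d^2u/dtau^2, d^2v/dtau^2) = (-339893/430272, 7487/23904)


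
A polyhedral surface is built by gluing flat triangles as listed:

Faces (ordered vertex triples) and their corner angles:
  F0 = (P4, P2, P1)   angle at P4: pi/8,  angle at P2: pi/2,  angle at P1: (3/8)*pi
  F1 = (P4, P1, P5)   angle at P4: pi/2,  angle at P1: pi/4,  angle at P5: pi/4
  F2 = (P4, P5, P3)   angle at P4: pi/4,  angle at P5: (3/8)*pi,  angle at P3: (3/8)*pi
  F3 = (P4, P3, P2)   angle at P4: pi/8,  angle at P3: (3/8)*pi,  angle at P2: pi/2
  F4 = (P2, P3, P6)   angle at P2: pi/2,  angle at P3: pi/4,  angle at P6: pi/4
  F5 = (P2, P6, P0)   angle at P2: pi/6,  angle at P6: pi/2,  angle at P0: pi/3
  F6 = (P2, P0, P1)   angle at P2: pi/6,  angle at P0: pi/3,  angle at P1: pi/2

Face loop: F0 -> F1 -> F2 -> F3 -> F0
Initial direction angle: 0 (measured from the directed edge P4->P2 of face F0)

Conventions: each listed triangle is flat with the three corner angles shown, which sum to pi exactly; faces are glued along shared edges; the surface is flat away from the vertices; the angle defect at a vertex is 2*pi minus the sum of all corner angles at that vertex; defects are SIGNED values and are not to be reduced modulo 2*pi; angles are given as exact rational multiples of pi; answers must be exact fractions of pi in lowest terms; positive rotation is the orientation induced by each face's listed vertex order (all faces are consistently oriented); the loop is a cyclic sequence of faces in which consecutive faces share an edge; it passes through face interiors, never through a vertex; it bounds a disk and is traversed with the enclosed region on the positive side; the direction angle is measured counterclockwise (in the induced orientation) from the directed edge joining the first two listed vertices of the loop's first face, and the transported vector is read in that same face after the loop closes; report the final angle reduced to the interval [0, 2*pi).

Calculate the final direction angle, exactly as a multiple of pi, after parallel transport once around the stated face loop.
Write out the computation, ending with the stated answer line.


enclosed vertex P4: corner angles sum to pi, defect = 2*pi - pi = pi
adding the enclosed defects to the starting angle (mod 2*pi, induced orientation) gives the holonomy
final angle = 0 + pi = pi (mod 2*pi)

Answer: final direction angle = pi


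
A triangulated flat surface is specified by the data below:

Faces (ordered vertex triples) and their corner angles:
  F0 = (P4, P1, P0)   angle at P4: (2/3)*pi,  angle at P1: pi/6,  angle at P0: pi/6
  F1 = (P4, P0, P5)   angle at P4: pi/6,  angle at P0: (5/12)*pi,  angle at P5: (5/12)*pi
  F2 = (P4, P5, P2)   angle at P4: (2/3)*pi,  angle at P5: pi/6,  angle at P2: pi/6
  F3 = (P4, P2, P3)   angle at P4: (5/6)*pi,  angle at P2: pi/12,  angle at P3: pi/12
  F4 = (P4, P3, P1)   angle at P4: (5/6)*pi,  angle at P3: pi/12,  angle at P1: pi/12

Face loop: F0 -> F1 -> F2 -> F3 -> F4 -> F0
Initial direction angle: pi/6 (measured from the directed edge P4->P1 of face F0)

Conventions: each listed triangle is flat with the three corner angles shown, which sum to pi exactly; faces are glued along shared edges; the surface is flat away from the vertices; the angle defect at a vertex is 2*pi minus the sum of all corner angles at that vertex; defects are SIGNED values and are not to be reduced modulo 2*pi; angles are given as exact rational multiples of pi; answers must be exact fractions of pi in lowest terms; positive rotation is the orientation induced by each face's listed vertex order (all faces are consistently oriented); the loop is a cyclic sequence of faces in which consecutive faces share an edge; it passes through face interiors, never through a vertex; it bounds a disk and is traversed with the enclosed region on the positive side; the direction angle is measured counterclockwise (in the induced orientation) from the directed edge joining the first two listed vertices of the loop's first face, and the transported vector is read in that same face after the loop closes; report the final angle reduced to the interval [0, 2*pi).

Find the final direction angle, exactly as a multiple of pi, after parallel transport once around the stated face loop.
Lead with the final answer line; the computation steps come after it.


Answer: final direction angle = pi

enclosed vertex P4: corner angles sum to (19/6)*pi, defect = 2*pi - (19/6)*pi = (-7/6)*pi
transport around the loop rotates by the sum of enclosed defects; add to the initial angle mod 2*pi
final angle = pi/6 - (7/6)*pi = pi (mod 2*pi)


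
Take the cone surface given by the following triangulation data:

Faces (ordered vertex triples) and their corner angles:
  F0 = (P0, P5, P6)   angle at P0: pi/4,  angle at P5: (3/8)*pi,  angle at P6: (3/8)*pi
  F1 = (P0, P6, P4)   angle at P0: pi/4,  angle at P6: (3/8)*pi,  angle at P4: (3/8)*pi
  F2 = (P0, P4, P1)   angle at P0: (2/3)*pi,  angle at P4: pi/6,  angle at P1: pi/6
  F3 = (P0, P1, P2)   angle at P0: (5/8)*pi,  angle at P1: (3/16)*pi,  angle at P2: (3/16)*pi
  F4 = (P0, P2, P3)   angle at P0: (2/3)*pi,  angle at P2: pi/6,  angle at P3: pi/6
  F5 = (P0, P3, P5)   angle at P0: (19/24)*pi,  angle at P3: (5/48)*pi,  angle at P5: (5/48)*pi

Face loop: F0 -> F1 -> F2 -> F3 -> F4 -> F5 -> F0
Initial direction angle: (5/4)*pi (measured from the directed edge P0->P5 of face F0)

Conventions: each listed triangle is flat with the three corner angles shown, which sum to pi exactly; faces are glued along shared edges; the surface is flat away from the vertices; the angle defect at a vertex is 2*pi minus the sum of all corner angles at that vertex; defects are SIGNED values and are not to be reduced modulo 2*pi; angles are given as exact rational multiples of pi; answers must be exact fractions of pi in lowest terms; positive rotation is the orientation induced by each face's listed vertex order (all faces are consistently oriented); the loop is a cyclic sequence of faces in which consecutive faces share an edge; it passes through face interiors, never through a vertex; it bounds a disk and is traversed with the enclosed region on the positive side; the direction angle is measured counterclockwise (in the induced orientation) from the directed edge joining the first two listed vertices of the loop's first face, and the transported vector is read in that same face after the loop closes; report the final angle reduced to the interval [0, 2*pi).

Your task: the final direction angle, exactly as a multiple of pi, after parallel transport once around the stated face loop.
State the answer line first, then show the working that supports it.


Answer: final direction angle = 0

enclosed vertex P0: corner angles sum to (13/4)*pi, defect = 2*pi - (13/4)*pi = (-5/4)*pi
holonomy = initial angle + sum of enclosed defects (mod 2*pi), positive in the induced orientation
final angle = (5/4)*pi - (5/4)*pi = 0 (mod 2*pi)


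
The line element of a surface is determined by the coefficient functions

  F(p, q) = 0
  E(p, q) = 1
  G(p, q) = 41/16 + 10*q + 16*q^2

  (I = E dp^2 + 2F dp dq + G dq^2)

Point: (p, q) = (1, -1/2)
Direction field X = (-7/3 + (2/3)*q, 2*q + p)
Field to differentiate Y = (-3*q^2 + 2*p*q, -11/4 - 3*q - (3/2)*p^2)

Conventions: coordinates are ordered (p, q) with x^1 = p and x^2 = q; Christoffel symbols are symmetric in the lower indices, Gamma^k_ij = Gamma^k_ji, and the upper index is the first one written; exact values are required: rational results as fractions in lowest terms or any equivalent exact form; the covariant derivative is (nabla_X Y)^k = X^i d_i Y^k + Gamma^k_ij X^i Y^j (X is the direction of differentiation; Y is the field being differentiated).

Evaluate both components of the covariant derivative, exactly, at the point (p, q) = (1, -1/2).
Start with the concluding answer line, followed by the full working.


Answer: (nabla_X Y)^p = 8/3, (nabla_X Y)^q = 8

E = 1, F = 0, G = 25/16 at the point
E_p = 0, E_q = 0, F_p = 0, F_q = 0, G_p = 0, G_q = -6
EG - F^2 = 25/16;  g^inv = (16/25) * [[25/16, 0], [0, 1]]
first-kind symbols [ij,l] = (1/2)(d_i g_jl + d_j g_il - d_l g_ij): [pp,p] = E_p/2 = 0, [pp,q] = F_p - E_q/2 = 0, [pq,p] = E_q/2 = 0, [pq,q] = G_p/2 = 0, [qq,p] = F_q - G_p/2 = 0, [qq,q] = G_q/2 = -3
Gamma^p_ij = (G*[ij,p] - F*[ij,q])/(EG - F^2), Gamma^q_ij = (E*[ij,q] - F*[ij,p])/(EG - F^2)
Gamma_ppp = 0, Gamma_ppq = 0, Gamma_pqq = 0, Gamma_qpp = 0, Gamma_qpq = 0, Gamma_qqq = -48/25
X = (-8/3, 0), Y = (-7/4, -11/4) at the point


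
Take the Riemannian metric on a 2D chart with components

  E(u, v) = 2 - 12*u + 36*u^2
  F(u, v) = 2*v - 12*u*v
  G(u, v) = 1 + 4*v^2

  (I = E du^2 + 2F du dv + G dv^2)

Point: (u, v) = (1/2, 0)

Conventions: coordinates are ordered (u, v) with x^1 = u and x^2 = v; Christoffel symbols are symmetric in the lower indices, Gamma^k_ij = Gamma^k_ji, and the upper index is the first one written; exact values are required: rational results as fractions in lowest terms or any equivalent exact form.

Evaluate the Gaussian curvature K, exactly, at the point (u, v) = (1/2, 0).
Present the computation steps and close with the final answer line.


E = 5, F = 0, G = 1, EG - F^2 = 5 at the point
E_u = 24, E_v = 0, F_u = 0, F_v = -4, G_u = 0, G_v = 0
E_vv = 0, F_uv = -12, G_uu = 0
By Brioschi, K is (det M1 - det M2) divided by (EG - F^2) squared.
M1 = [[-E_vv/2 + F_uv - G_uu/2, E_u/2, F_u - E_v/2], [F_v - G_u/2, E, F], [G_v/2, F, G]] = [[-12, 12, 0], [-4, 5, 0], [0, 0, 1]]; det M1 = -12
M2 = [[0, E_v/2, G_u/2], [E_v/2, E, F], [G_u/2, F, G]] = [[0, 0, 0], [0, 5, 0], [0, 0, 1]]; det M2 = 0
det M1 - det M2 = -12; K = -12 / (5)^2 = -12/25

Answer: K = -12/25


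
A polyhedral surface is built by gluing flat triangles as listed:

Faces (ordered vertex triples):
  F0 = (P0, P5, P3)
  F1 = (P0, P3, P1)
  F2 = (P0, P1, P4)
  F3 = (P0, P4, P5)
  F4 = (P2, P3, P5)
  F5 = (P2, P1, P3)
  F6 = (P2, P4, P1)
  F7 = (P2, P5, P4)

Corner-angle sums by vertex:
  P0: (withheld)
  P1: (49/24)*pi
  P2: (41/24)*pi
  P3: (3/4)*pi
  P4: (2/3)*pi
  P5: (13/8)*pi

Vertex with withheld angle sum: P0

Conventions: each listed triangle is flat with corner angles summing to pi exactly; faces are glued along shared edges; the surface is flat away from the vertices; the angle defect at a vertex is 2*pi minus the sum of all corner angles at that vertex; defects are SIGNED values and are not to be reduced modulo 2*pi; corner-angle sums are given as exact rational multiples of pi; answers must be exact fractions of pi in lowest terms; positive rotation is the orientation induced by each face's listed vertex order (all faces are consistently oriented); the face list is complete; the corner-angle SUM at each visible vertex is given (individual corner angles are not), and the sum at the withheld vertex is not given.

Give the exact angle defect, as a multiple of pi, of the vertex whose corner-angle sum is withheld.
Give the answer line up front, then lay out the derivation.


Answer: defect(P0) = (19/24)*pi

V = 6, E = 12, F = 8; chi = V - E + F = 2
Gauss-Bonnet: total defect = 2*pi*chi = 4*pi; visible defects sum to (77/24)*pi


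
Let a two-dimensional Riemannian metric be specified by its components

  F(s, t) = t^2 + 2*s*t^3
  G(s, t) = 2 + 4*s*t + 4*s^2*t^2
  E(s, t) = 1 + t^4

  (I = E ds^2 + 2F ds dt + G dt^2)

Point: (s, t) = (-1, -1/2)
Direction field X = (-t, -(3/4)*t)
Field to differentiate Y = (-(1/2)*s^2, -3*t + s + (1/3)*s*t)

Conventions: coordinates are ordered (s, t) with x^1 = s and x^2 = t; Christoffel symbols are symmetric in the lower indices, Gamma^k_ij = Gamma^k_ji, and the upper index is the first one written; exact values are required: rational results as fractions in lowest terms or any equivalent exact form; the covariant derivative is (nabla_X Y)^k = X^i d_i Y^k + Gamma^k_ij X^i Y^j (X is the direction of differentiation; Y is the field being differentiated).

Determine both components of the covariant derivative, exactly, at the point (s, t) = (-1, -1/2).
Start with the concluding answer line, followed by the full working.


Answer: (nabla_X Y)^s = 455/972, (nabla_X Y)^t = -529/486

E = 17/16, F = 1/2, G = 5 at the point
E_s = 0, E_t = -1/2, F_s = -1/4, F_t = -5/2, G_s = -4, G_t = -8
EG - F^2 = 81/16;  g^inv = (16/81) * [[5, -1/2], [-1/2, 17/16]]
first-kind symbols [ij,l] = (1/2)(d_i g_jl + d_j g_il - d_l g_ij): [ss,s] = E_s/2 = 0, [ss,t] = F_s - E_t/2 = 0, [st,s] = E_t/2 = -1/4, [st,t] = G_s/2 = -2, [tt,s] = F_t - G_s/2 = -1/2, [tt,t] = G_t/2 = -4
Gamma^s_ij = (G*[ij,s] - F*[ij,t])/(EG - F^2), Gamma^t_ij = (E*[ij,t] - F*[ij,s])/(EG - F^2)
Gamma_sss = 0, Gamma_sst = -4/81, Gamma_stt = -8/81, Gamma_tss = 0, Gamma_tst = -32/81, Gamma_ttt = -64/81
X = (1/2, 3/8), Y = (-1/2, 2/3) at the point


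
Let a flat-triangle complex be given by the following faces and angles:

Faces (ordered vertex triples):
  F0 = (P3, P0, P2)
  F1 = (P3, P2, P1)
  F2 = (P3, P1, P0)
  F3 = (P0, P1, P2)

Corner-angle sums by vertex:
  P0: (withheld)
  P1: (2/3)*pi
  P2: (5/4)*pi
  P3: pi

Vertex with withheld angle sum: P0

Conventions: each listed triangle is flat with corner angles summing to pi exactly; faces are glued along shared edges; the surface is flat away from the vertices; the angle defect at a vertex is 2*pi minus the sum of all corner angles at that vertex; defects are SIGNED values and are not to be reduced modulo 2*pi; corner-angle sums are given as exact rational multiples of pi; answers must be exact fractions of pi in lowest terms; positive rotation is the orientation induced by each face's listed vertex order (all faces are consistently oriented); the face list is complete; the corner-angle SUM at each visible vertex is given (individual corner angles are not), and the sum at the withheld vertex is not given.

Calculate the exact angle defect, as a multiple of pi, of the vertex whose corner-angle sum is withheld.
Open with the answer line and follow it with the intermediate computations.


Answer: defect(P0) = (11/12)*pi

V = 4, E = 6, F = 4; chi = V - E + F = 2
Gauss-Bonnet: total defect = 2*pi*chi = 4*pi; visible defects sum to (37/12)*pi
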